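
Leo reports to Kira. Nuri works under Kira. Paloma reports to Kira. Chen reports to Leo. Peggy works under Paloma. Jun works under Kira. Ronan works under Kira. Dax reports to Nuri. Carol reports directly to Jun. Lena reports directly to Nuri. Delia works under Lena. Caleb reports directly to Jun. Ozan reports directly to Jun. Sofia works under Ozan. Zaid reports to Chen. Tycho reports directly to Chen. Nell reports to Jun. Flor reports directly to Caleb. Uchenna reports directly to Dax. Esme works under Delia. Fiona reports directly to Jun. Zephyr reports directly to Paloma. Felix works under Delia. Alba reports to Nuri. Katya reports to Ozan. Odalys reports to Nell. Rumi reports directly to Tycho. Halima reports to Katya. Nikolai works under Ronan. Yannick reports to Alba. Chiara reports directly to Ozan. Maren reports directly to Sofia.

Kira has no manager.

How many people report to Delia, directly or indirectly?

2

Delia directly manages Esme, Felix. Esme has no reports. Felix has no reports. So Delia's organization is 2 direct reports plus everyone under them: 1 + 1 = 2.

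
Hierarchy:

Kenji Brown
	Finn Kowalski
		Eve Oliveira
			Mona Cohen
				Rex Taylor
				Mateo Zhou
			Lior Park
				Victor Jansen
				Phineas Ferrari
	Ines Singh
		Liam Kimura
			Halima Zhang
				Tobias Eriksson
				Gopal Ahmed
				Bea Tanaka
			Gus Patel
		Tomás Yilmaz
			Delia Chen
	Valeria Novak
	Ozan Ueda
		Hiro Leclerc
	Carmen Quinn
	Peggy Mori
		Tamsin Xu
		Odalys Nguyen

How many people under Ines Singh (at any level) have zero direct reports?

5

The people in Ines Singh's organization with no one reporting to them are Delia Chen, Gus Patel, Bea Tanaka, Gopal Ahmed, Tobias Eriksson. That is 5.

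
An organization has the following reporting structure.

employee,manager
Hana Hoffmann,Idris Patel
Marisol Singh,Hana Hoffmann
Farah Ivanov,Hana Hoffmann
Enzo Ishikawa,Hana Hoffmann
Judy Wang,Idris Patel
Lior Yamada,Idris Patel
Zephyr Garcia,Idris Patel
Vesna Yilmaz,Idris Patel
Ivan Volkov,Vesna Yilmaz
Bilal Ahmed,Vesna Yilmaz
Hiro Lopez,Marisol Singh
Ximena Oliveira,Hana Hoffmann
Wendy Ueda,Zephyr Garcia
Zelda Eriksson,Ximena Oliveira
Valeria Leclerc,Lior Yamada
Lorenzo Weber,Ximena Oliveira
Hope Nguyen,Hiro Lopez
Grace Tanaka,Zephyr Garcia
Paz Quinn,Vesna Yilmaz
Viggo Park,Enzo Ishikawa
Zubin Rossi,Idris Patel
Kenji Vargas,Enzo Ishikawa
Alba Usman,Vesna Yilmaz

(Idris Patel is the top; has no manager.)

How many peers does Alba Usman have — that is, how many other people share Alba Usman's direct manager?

3

Alba Usman reports to Vesna Yilmaz. Vesna Yilmaz's other direct reports are Ivan Volkov, Bilal Ahmed, Paz Quinn — 3 peers.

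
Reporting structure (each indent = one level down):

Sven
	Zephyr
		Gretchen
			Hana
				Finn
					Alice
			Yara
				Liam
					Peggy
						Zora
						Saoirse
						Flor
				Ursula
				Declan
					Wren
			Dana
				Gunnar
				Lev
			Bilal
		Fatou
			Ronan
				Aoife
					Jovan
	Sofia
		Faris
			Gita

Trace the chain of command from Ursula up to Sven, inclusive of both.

Ursula reports to Yara. Yara reports to Gretchen. Gretchen reports to Zephyr. Zephyr reports to Sven. Sven is at the top.

Ursula -> Yara -> Gretchen -> Zephyr -> Sven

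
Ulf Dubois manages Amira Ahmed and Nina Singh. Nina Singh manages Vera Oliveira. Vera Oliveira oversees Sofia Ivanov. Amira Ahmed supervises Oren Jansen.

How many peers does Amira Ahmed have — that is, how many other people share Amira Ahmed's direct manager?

Amira Ahmed reports to Ulf Dubois. Ulf Dubois's other direct reports are Nina Singh — 1 peer.

1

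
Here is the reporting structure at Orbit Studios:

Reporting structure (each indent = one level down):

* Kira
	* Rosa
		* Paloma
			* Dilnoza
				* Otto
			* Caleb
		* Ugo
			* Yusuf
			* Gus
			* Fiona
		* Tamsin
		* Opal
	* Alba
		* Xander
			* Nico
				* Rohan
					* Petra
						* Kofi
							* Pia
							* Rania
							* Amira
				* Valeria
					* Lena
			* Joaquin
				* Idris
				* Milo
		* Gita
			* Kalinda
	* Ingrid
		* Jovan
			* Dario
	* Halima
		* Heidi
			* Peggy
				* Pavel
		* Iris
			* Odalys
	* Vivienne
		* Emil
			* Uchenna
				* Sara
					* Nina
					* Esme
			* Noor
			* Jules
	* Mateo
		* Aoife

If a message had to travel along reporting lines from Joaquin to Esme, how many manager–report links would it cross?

8

Joaquin is 3 levels below Kira, and Esme is 5 levels below Kira (their lowest common manager). The shortest path runs up from Joaquin to Kira and back down to Esme: 3 + 5 = 8 links.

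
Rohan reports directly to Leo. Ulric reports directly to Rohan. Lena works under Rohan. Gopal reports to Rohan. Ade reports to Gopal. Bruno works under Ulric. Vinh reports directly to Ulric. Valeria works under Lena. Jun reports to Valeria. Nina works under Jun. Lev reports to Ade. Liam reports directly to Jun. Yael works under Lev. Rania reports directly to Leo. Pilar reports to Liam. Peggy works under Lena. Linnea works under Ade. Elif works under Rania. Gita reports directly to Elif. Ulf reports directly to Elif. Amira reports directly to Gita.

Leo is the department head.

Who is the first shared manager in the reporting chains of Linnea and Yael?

Ade

Linnea's chain of managers is Ade, Gopal, Rohan, Leo. Yael's chain of managers is Lev, Ade, Gopal, Rohan, Leo. The first manager that appears in both chains is Ade.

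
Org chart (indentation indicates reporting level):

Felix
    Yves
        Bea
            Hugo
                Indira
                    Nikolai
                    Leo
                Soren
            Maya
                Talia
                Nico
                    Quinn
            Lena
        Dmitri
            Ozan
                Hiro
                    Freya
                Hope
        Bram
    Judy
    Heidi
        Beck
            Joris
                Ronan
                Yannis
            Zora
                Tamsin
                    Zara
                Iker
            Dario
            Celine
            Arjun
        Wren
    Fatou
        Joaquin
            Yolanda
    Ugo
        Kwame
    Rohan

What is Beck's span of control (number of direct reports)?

Beck directly manages Joris, Zora, Dario, Celine, Arjun. That is 5 direct reports.

5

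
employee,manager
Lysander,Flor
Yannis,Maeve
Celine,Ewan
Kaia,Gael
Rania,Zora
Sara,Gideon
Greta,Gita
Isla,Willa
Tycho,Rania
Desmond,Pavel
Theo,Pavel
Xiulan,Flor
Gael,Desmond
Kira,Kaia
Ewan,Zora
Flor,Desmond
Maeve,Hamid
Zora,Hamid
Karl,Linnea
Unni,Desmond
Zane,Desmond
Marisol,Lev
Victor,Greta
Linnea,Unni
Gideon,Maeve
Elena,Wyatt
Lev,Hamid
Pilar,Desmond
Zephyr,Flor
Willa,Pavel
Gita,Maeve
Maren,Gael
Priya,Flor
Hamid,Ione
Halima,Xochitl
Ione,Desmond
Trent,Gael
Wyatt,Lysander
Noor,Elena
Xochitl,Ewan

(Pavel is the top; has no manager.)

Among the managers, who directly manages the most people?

Desmond

Direct-report counts: Pavel has 3; Willa has 1; Desmond has 6; Gael has 3; Kaia has 1; Unni has 1; Linnea has 1; Flor has 4; Lysander has 1; Wyatt has 1; Elena has 1; Ione has 1; Hamid has 3; Lev has 1; Zora has 2; Rania has 1; Ewan has 2; Xochitl has 1; Maeve has 3; Gideon has 1; Gita has 1; Greta has 1. The largest is 6, held by Desmond.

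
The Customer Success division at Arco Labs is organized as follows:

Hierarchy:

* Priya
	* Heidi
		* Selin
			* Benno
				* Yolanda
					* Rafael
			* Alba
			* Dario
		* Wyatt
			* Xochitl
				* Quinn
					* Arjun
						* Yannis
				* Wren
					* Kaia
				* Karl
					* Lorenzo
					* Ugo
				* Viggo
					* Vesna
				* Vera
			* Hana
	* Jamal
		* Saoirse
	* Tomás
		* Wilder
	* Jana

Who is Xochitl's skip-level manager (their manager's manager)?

Heidi

Xochitl reports to Wyatt, and Wyatt reports to Heidi. So Xochitl's skip-level manager is Heidi.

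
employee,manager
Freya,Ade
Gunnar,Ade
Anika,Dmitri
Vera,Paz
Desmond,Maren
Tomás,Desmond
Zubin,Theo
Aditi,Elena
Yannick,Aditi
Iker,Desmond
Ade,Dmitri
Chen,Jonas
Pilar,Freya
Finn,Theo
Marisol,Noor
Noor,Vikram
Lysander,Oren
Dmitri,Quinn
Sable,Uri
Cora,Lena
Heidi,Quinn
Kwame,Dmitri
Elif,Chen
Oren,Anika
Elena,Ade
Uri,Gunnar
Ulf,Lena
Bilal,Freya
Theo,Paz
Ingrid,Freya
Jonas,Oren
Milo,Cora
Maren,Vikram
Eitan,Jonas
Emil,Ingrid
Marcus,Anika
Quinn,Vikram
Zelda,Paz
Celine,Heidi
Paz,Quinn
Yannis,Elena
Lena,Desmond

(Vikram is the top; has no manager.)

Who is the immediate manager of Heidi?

Quinn

Heidi reports directly to Quinn.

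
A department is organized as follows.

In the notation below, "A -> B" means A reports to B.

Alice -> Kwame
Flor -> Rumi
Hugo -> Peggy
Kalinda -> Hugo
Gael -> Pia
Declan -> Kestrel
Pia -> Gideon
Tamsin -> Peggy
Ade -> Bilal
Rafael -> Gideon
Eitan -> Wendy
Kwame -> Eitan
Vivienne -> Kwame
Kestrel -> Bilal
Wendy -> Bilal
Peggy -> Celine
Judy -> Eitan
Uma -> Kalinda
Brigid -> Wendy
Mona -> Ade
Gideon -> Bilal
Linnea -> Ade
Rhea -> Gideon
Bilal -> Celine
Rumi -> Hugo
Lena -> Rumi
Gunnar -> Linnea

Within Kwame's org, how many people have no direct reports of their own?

The people in Kwame's organization with no one reporting to them are Alice, Vivienne. That is 2.

2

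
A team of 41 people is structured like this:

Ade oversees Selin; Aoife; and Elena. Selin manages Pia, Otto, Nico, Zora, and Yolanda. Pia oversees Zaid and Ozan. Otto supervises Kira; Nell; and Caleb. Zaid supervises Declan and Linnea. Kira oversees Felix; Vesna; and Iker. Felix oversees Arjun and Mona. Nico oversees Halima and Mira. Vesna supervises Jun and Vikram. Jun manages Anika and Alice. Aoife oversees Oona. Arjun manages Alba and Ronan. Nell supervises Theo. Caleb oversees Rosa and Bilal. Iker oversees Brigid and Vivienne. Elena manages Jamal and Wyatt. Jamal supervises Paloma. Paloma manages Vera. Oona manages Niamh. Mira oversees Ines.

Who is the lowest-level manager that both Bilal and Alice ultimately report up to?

Bilal's chain of managers is Caleb, Otto, Selin, Ade. Alice's chain of managers is Jun, Vesna, Kira, Otto, Selin, Ade. The first manager that appears in both chains is Otto.

Otto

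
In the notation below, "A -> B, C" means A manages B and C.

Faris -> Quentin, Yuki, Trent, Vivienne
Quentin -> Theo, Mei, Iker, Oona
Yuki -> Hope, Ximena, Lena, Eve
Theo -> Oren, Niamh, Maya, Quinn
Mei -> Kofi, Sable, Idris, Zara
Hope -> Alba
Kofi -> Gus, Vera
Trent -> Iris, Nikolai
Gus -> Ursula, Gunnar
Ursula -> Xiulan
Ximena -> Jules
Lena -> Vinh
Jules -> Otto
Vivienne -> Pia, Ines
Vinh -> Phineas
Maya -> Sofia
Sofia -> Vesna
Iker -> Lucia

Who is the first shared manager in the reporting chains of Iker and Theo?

Quentin

Iker's chain of managers is Quentin, Faris. Theo's chain of managers is Quentin, Faris. The first manager that appears in both chains is Quentin.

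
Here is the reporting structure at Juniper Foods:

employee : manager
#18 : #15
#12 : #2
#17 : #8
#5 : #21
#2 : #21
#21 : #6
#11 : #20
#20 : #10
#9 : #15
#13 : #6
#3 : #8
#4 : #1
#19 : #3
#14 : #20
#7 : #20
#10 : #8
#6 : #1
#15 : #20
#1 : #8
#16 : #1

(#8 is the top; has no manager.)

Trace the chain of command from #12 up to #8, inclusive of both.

#12 reports to #2. #2 reports to #21. #21 reports to #6. #6 reports to #1. #1 reports to #8. #8 is at the top.

#12 -> #2 -> #21 -> #6 -> #1 -> #8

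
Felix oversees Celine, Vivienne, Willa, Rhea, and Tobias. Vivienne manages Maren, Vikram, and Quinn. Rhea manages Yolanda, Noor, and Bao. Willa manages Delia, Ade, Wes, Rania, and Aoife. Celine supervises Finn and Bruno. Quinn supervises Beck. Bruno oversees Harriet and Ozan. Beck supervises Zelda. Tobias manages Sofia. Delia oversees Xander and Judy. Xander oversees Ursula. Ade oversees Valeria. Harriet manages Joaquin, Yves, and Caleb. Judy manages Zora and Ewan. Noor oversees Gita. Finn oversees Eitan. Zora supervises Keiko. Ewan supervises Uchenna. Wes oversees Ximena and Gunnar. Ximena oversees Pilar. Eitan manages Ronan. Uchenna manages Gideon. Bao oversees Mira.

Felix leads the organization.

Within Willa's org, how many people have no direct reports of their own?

The people in Willa's organization with no one reporting to them are Aoife, Rania, Gunnar, Pilar, Valeria, Gideon, Keiko, Ursula. That is 8.

8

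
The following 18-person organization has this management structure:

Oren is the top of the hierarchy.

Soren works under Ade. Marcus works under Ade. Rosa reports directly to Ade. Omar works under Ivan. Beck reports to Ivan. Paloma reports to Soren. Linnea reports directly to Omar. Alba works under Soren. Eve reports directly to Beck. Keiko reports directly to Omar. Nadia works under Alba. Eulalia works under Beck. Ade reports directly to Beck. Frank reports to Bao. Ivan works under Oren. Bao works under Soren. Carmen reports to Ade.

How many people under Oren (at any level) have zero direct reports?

The people in Oren's organization with no one reporting to them are Linnea, Keiko, Eve, Eulalia, Rosa, Marcus, Carmen, Paloma, Frank, Nadia. That is 10.

10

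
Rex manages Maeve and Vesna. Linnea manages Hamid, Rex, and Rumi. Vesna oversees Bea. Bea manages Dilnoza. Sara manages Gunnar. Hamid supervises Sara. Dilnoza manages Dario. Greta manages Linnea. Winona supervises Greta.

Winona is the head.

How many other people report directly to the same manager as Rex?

Rex reports to Linnea. Linnea's other direct reports are Hamid, Rumi — 2 peers.

2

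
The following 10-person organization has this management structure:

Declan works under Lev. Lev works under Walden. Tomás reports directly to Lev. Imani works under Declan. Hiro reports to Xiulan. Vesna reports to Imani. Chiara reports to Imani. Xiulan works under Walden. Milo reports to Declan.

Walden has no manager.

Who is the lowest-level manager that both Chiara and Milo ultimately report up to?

Chiara's chain of managers is Imani, Declan, Lev, Walden. Milo's chain of managers is Declan, Lev, Walden. The first manager that appears in both chains is Declan.

Declan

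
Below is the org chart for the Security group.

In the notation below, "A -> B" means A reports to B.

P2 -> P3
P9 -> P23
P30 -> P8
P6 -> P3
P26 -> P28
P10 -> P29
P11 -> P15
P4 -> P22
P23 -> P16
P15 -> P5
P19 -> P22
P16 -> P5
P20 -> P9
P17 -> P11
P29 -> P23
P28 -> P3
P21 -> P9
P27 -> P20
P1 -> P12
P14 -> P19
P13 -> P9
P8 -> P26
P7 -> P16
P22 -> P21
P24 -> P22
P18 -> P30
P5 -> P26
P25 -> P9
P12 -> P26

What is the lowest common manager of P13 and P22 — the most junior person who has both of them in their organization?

P13's chain of managers is P9, P23, P16, P5, P26, P28, P3. P22's chain of managers is P21, P9, P23, P16, P5, P26, P28, P3. The first manager that appears in both chains is P9.

P9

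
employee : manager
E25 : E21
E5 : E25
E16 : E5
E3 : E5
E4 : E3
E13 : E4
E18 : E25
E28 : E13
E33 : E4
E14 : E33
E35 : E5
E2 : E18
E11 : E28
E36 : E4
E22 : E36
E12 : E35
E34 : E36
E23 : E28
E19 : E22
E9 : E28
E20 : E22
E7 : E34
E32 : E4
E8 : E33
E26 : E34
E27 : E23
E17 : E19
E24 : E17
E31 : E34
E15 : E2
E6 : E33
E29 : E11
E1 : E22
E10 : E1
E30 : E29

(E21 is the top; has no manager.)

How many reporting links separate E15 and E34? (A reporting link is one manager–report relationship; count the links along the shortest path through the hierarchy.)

8

E15 is 3 levels below E25, and E34 is 5 levels below E25 (their lowest common manager). The shortest path runs up from E15 to E25 and back down to E34: 3 + 5 = 8 links.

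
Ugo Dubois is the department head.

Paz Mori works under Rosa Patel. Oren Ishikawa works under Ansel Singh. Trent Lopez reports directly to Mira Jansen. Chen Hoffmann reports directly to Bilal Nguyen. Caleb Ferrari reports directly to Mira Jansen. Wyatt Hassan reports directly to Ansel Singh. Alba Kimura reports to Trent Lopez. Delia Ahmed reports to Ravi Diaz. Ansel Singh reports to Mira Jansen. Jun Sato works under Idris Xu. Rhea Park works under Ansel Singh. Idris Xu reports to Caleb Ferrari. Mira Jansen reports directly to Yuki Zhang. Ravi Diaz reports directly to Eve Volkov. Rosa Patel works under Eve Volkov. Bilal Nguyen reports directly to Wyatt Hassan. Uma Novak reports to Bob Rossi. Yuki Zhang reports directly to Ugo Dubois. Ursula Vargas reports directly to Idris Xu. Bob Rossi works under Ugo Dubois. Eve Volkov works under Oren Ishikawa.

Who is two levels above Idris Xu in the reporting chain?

Idris Xu reports to Caleb Ferrari, and Caleb Ferrari reports to Mira Jansen. So Idris Xu's skip-level manager is Mira Jansen.

Mira Jansen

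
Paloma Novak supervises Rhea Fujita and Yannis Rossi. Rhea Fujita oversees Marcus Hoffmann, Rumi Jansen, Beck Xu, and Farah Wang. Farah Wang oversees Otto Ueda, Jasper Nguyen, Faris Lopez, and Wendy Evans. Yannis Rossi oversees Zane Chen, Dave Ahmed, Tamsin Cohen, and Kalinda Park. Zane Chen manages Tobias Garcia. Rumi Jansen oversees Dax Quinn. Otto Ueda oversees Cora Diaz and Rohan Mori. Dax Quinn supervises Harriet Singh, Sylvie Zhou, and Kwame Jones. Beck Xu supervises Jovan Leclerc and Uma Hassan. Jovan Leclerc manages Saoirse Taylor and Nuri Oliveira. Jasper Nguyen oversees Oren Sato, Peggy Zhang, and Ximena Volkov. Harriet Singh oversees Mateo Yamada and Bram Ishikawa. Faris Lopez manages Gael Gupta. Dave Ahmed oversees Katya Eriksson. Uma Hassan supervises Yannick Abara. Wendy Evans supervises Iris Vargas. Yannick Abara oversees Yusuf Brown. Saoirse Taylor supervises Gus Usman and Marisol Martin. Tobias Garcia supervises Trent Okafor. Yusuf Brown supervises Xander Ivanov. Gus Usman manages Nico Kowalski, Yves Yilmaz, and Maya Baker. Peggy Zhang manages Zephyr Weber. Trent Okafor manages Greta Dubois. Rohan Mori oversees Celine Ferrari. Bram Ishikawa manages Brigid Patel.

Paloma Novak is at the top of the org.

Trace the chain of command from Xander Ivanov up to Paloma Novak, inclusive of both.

Xander Ivanov -> Yusuf Brown -> Yannick Abara -> Uma Hassan -> Beck Xu -> Rhea Fujita -> Paloma Novak

Xander Ivanov reports to Yusuf Brown. Yusuf Brown reports to Yannick Abara. Yannick Abara reports to Uma Hassan. Uma Hassan reports to Beck Xu. Beck Xu reports to Rhea Fujita. Rhea Fujita reports to Paloma Novak. Paloma Novak is at the top.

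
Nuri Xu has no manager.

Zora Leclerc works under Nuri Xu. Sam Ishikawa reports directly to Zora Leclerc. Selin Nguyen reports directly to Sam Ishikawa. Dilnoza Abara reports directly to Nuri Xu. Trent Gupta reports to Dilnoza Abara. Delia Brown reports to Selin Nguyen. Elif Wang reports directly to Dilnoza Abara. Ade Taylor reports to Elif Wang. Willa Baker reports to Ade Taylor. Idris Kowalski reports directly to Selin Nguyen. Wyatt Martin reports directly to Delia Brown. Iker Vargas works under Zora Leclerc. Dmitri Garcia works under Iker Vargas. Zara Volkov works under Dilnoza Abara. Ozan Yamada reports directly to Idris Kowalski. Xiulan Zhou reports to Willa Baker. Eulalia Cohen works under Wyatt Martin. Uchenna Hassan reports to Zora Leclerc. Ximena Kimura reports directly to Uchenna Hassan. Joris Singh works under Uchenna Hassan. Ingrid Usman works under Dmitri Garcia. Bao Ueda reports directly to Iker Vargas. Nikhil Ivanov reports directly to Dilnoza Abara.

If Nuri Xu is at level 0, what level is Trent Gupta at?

2

Chain from Trent Gupta up to Nuri Xu: Trent Gupta → Dilnoza Abara → Nuri Xu. That is 2 steps up, so Trent Gupta is 2 levels below Nuri Xu.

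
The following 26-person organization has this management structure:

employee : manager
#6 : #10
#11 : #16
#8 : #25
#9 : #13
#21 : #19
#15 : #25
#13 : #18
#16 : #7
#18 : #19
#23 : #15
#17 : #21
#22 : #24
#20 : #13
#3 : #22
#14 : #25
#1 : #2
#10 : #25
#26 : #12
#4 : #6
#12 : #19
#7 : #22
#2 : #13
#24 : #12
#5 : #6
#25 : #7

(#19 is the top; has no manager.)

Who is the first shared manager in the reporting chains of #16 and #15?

#7

#16's chain of managers is #7, #22, #24, #12, #19. #15's chain of managers is #25, #7, #22, #24, #12, #19. The first manager that appears in both chains is #7.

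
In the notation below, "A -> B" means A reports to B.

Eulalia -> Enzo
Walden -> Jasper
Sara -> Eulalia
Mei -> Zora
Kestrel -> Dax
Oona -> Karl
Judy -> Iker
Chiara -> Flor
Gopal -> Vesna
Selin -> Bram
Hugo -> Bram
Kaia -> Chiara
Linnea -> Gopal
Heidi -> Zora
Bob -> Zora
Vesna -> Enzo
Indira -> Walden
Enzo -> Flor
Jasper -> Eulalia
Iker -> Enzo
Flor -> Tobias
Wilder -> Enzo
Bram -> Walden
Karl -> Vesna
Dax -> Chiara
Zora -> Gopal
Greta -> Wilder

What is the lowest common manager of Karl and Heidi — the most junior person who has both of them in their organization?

Vesna

Karl's chain of managers is Vesna, Enzo, Flor, Tobias. Heidi's chain of managers is Zora, Gopal, Vesna, Enzo, Flor, Tobias. The first manager that appears in both chains is Vesna.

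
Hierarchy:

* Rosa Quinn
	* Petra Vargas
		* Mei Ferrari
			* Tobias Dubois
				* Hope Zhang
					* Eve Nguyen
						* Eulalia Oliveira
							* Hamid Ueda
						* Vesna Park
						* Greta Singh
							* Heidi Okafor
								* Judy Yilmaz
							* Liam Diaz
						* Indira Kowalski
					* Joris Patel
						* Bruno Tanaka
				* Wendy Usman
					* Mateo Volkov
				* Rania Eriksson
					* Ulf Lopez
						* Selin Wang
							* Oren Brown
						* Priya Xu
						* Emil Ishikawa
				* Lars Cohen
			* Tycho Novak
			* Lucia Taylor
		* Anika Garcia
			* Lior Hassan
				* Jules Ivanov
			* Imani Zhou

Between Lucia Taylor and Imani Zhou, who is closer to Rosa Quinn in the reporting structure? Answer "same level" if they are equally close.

same level

Both Lucia Taylor and Imani Zhou are 3 levels below Rosa Quinn.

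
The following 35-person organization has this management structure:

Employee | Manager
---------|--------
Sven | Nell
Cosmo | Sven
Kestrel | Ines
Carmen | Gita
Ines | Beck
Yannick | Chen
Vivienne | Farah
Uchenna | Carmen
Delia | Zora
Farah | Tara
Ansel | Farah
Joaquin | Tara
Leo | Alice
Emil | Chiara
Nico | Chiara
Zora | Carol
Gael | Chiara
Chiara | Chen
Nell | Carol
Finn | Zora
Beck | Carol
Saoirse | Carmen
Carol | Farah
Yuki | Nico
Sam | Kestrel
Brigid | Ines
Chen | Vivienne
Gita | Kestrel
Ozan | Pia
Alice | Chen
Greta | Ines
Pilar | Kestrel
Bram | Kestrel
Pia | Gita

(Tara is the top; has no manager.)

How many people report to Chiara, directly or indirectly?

4

Chiara directly manages Gael, Emil, Nico. Gael has no reports. Emil has no reports. Under Nico: Yuki (1). So Chiara's organization is 3 direct reports plus everyone under them: 1 + 1 + 2 = 4.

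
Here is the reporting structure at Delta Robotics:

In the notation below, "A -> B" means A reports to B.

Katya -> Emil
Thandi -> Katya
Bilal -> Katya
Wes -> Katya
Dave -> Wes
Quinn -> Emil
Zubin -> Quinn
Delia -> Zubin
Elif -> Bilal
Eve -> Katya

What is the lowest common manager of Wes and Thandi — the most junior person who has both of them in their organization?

Katya

Wes's chain of managers is Katya, Emil. Thandi's chain of managers is Katya, Emil. The first manager that appears in both chains is Katya.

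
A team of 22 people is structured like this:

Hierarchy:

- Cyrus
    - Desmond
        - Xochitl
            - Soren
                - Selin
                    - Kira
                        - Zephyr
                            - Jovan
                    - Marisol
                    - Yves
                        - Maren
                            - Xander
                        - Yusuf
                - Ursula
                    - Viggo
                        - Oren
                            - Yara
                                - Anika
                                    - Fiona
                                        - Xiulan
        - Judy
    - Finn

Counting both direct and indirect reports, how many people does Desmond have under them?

Desmond directly manages Xochitl, Judy. Under Xochitl: Soren, Ursula, Viggo, Oren, Yara, Anika, Fiona, Xiulan, Selin, Yves, Yusuf, Maren, Xander, Marisol, Kira, Zephyr, Jovan (17). Judy has no reports. So Desmond's organization is 2 direct reports plus everyone under them: 18 + 1 = 19.

19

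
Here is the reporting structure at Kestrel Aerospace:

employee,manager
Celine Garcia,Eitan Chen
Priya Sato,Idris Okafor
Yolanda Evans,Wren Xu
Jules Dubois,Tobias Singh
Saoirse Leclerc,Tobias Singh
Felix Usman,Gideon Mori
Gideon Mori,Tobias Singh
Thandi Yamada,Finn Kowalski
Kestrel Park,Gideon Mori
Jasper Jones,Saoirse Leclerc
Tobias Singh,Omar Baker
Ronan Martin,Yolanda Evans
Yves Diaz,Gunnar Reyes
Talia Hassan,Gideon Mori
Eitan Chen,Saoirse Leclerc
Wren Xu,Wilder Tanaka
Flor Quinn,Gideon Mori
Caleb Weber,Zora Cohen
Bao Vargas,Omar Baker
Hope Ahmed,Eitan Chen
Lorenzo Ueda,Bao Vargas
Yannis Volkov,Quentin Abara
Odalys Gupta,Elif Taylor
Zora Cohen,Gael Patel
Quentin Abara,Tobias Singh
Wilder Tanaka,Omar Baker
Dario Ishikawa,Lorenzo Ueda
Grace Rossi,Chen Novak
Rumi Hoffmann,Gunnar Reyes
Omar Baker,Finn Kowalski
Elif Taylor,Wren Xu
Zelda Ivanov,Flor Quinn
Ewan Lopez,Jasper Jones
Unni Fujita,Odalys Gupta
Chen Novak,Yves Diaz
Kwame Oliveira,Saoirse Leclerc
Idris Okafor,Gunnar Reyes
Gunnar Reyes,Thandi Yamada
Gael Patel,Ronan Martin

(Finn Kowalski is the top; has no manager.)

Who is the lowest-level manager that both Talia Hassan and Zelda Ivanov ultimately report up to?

Gideon Mori

Talia Hassan's chain of managers is Gideon Mori, Tobias Singh, Omar Baker, Finn Kowalski. Zelda Ivanov's chain of managers is Flor Quinn, Gideon Mori, Tobias Singh, Omar Baker, Finn Kowalski. The first manager that appears in both chains is Gideon Mori.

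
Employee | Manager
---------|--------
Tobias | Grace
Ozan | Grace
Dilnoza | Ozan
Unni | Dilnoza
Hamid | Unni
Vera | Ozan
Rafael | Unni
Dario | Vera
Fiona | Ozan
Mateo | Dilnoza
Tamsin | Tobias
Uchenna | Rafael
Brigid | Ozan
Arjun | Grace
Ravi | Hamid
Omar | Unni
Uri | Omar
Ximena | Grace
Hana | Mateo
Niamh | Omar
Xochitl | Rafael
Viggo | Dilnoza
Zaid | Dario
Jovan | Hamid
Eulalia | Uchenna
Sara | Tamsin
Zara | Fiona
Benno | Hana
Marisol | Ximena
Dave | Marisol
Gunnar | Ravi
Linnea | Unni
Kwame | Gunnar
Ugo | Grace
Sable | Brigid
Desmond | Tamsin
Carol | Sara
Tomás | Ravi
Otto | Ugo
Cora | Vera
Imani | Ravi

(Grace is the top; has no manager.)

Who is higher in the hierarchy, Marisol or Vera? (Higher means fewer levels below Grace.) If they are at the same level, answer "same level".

Both Marisol and Vera are 2 levels below Grace.

same level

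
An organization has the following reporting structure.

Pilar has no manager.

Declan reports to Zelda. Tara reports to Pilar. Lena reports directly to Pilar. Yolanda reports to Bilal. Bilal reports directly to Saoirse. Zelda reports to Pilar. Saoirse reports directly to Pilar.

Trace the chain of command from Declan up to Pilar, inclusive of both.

Declan reports to Zelda. Zelda reports to Pilar. Pilar is at the top.

Declan -> Zelda -> Pilar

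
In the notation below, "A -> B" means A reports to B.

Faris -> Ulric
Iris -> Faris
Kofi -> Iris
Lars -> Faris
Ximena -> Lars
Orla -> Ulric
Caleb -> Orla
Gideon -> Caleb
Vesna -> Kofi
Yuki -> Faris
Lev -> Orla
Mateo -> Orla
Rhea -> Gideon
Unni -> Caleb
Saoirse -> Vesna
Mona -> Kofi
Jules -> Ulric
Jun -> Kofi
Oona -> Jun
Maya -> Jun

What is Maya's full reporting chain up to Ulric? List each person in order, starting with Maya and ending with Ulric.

Maya -> Jun -> Kofi -> Iris -> Faris -> Ulric

Maya reports to Jun. Jun reports to Kofi. Kofi reports to Iris. Iris reports to Faris. Faris reports to Ulric. Ulric is at the top.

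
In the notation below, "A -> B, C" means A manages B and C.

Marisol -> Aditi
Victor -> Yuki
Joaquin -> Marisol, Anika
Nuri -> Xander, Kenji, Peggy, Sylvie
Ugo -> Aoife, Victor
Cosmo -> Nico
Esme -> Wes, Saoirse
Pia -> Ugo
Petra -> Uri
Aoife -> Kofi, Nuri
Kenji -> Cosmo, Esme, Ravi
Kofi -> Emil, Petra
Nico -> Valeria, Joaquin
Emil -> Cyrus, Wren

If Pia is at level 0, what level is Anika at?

Chain from Anika up to Pia: Anika → Joaquin → Nico → Cosmo → Kenji → Nuri → Aoife → Ugo → Pia. That is 8 steps up, so Anika is 8 levels below Pia.

8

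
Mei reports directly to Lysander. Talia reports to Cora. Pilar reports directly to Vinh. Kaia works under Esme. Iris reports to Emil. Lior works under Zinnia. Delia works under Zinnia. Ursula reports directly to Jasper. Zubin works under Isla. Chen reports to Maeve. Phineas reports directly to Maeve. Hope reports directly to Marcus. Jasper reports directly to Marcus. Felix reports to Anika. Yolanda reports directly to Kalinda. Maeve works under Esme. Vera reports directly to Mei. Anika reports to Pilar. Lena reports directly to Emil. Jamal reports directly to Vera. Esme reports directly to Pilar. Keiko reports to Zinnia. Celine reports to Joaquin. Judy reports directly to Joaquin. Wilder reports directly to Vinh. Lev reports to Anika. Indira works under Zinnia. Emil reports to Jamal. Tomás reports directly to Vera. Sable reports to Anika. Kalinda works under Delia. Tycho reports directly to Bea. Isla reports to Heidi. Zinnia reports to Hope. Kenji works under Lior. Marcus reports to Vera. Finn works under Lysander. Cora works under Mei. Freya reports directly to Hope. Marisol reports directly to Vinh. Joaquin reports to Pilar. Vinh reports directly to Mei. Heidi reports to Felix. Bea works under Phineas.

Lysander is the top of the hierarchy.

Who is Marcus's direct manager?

Marcus reports directly to Vera.

Vera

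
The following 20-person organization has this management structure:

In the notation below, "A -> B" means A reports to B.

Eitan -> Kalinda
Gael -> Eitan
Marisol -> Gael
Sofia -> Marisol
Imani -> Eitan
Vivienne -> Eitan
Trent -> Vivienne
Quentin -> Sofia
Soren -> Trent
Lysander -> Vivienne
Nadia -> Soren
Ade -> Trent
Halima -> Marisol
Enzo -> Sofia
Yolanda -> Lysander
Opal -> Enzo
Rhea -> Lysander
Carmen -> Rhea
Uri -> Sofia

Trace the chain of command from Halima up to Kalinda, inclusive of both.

Halima -> Marisol -> Gael -> Eitan -> Kalinda

Halima reports to Marisol. Marisol reports to Gael. Gael reports to Eitan. Eitan reports to Kalinda. Kalinda is at the top.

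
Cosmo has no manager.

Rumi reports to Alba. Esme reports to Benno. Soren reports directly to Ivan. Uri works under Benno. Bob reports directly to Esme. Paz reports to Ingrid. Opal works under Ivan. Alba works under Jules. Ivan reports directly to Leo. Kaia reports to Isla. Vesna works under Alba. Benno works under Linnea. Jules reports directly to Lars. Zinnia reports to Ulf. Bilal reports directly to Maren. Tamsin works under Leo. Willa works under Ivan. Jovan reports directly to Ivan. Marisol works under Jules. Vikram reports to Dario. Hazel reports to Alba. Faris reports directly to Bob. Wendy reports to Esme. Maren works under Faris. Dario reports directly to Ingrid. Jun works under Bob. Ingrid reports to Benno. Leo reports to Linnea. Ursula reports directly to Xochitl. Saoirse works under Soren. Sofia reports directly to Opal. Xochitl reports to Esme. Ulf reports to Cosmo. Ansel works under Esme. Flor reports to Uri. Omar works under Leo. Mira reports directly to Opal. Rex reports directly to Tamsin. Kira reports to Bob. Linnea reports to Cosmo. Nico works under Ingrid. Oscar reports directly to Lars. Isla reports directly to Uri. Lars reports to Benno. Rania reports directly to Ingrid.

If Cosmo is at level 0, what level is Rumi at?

6

Chain from Rumi up to Cosmo: Rumi → Alba → Jules → Lars → Benno → Linnea → Cosmo. That is 6 steps up, so Rumi is 6 levels below Cosmo.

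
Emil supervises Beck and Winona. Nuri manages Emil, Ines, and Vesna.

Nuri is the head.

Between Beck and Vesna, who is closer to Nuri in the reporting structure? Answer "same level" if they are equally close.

Vesna

Beck is 2 levels below Nuri; Vesna is 1. Vesna is higher.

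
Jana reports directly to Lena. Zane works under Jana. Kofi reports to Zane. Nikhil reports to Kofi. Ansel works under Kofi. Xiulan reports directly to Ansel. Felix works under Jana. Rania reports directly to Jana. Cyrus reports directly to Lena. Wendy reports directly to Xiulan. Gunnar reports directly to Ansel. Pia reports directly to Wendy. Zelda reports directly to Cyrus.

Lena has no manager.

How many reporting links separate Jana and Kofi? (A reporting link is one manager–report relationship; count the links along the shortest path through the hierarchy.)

Kofi is in Jana's organization: the chain from Kofi up to Jana is Kofi → Zane → Jana, which is 2 links.

2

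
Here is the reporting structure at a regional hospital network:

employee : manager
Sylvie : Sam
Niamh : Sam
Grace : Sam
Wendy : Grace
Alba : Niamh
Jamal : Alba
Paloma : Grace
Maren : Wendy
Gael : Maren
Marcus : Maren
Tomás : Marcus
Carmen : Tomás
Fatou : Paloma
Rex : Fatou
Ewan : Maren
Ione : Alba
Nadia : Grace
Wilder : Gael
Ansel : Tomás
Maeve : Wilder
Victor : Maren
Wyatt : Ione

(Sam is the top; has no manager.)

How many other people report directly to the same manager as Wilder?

0

Wilder reports to Gael, and Gael has no other direct reports. Wilder has 0 peers.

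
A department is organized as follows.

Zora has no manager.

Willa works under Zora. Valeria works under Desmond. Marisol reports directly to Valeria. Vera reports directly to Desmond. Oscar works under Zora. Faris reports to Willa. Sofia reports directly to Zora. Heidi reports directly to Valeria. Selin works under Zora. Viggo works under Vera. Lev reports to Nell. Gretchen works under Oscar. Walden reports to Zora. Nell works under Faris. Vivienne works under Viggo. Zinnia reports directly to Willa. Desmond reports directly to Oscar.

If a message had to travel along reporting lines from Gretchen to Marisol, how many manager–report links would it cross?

Gretchen is 1 level below Oscar, and Marisol is 3 levels below Oscar (their lowest common manager). The shortest path runs up from Gretchen to Oscar and back down to Marisol: 1 + 3 = 4 links.

4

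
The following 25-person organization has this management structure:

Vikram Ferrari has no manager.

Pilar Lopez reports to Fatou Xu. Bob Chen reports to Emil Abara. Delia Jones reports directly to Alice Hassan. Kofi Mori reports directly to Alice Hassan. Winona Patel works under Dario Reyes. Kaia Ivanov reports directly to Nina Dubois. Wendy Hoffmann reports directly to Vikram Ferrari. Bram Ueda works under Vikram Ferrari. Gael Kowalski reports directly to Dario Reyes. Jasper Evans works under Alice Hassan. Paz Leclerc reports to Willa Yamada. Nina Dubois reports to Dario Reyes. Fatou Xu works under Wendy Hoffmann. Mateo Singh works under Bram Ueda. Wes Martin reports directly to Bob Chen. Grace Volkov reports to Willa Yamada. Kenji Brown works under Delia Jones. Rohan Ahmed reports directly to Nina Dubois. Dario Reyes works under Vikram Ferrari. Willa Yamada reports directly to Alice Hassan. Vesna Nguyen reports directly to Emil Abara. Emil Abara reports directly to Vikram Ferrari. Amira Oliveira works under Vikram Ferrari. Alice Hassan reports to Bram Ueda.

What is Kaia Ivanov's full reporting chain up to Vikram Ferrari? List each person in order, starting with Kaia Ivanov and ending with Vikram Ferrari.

Kaia Ivanov -> Nina Dubois -> Dario Reyes -> Vikram Ferrari

Kaia Ivanov reports to Nina Dubois. Nina Dubois reports to Dario Reyes. Dario Reyes reports to Vikram Ferrari. Vikram Ferrari is at the top.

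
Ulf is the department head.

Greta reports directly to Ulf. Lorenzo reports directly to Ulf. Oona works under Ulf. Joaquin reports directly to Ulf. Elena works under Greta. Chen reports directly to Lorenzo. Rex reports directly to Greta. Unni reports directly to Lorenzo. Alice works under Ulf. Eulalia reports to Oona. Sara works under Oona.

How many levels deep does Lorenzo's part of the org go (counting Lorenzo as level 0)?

1

The longest chain under Lorenzo runs Lorenzo → Unni, which is 1 level below Lorenzo.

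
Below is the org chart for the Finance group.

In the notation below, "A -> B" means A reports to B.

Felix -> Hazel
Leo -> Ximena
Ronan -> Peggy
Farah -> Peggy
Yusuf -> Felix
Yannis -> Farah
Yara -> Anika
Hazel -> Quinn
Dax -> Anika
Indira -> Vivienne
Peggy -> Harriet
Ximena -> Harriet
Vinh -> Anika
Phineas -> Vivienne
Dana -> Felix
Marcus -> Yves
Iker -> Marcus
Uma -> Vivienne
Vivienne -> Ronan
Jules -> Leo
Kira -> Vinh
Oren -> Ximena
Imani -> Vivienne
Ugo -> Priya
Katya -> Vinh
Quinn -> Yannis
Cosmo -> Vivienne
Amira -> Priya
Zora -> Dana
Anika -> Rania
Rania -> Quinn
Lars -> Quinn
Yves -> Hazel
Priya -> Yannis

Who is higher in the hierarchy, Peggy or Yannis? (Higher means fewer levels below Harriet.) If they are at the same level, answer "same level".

Peggy is 1 level below Harriet; Yannis is 3. Peggy is higher.

Peggy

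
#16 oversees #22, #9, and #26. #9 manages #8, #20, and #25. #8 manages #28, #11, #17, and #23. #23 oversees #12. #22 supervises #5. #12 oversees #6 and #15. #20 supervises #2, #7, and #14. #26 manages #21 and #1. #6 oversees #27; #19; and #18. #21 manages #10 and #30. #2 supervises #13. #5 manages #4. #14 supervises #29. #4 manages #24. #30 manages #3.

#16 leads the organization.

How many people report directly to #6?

3

#6 directly manages #27, #19, #18. That is 3 direct reports.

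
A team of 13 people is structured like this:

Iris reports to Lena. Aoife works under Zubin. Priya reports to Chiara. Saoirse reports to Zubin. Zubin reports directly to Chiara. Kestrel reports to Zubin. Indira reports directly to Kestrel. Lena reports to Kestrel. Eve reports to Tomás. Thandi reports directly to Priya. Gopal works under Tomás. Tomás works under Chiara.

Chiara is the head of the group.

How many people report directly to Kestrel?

Kestrel directly manages Lena, Indira. That is 2 direct reports.

2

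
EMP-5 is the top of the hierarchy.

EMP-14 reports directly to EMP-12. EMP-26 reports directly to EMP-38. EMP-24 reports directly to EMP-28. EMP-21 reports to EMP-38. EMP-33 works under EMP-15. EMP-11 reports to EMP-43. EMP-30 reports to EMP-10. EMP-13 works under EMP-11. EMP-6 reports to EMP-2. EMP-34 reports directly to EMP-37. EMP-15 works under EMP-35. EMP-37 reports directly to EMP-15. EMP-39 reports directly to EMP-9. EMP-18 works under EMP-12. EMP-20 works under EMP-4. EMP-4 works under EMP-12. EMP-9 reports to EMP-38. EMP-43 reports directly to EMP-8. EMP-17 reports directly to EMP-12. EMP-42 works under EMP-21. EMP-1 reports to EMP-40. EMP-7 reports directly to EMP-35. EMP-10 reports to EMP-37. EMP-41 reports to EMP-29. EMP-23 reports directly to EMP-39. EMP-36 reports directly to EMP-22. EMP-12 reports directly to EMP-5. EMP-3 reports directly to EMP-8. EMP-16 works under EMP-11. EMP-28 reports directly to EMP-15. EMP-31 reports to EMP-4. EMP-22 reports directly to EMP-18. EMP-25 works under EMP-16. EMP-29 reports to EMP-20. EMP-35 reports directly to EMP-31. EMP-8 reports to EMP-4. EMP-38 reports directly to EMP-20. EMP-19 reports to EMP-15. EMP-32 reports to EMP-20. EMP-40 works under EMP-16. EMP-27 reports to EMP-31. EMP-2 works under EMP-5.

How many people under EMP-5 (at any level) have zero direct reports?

The people in EMP-5's organization with no one reporting to them are EMP-6, EMP-17, EMP-36, EMP-14, EMP-3, EMP-13, EMP-25, EMP-1, EMP-27, EMP-7, EMP-24, EMP-33, EMP-30, EMP-34, EMP-19, EMP-32, EMP-41, EMP-26, EMP-42, EMP-23. That is 20.

20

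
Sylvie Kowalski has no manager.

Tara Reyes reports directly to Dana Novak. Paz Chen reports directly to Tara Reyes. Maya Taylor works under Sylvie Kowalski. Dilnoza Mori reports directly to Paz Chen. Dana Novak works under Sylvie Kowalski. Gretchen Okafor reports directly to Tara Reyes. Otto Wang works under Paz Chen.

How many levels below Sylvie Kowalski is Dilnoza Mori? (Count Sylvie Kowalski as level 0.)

Chain from Dilnoza Mori up to Sylvie Kowalski: Dilnoza Mori → Paz Chen → Tara Reyes → Dana Novak → Sylvie Kowalski. That is 4 steps up, so Dilnoza Mori is 4 levels below Sylvie Kowalski.

4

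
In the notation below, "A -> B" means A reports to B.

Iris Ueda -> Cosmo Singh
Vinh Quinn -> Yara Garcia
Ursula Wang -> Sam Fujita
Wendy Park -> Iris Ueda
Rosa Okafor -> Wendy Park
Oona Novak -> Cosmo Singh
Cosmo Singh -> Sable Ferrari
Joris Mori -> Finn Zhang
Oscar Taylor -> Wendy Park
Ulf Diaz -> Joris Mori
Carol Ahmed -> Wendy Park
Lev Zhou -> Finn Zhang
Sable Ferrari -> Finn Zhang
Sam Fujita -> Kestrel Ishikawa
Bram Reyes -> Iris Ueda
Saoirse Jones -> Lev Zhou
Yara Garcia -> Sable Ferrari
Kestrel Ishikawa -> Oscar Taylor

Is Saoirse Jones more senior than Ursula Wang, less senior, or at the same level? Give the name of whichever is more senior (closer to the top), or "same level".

Saoirse Jones is 2 levels below Finn Zhang; Ursula Wang is 8. Saoirse Jones is higher.

Saoirse Jones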